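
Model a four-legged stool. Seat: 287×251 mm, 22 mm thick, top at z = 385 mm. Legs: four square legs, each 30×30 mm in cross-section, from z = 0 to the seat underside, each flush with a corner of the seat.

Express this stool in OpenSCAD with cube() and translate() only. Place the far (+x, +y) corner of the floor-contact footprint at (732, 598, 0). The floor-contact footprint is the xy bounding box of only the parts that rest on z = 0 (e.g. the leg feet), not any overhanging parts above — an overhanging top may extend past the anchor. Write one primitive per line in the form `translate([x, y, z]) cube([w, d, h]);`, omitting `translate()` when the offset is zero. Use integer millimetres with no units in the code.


translate([445, 347, 363]) cube([287, 251, 22]);
translate([445, 347, 0]) cube([30, 30, 363]);
translate([702, 347, 0]) cube([30, 30, 363]);
translate([445, 568, 0]) cube([30, 30, 363]);
translate([702, 568, 0]) cube([30, 30, 363]);


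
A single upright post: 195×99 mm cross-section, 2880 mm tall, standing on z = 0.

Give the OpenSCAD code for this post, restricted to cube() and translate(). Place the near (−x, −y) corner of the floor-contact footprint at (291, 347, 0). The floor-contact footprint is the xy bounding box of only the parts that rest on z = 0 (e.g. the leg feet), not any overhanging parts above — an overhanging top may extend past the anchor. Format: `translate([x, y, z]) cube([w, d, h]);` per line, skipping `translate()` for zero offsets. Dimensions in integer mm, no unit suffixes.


translate([291, 347, 0]) cube([195, 99, 2880]);


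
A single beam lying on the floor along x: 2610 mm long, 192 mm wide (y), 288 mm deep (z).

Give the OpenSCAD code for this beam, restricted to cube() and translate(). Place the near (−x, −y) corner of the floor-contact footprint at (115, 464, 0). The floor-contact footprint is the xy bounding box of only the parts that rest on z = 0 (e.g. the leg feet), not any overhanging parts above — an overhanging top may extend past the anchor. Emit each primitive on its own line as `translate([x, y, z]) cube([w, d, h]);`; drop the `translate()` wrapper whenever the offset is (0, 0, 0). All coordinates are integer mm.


translate([115, 464, 0]) cube([2610, 192, 288]);


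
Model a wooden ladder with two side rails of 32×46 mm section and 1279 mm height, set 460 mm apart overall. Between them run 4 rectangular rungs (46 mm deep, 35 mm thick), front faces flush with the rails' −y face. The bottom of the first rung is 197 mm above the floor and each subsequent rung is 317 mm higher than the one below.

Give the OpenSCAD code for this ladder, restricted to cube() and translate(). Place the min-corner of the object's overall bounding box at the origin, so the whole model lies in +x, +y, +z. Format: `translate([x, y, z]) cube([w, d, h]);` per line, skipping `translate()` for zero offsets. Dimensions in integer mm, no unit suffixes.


// rung span = 460 - 2*32 = 396
// rung[k] z = 197 + k*317
cube([32, 46, 1279]);
translate([428, 0, 0]) cube([32, 46, 1279]);
translate([32, 0, 197]) cube([396, 46, 35]);
translate([32, 0, 514]) cube([396, 46, 35]);
translate([32, 0, 831]) cube([396, 46, 35]);
translate([32, 0, 1148]) cube([396, 46, 35]);


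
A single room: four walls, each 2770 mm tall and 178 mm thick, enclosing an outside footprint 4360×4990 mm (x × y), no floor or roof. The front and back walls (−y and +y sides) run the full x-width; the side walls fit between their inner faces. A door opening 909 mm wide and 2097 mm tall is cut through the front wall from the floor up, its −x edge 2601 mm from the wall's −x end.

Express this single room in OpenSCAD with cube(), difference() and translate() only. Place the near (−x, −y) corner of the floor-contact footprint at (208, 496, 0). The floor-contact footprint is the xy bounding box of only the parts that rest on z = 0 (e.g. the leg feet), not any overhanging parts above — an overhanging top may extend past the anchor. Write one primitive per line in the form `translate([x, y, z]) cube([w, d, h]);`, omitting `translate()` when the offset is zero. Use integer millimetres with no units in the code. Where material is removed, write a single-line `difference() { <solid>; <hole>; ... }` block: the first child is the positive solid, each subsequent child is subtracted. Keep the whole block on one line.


difference() { translate([208, 496, 0]) cube([4360, 178, 2770]); translate([2809, 496, 0]) cube([909, 178, 2097]); }
translate([208, 5308, 0]) cube([4360, 178, 2770]);
translate([208, 674, 0]) cube([178, 4634, 2770]);
translate([4390, 674, 0]) cube([178, 4634, 2770]);


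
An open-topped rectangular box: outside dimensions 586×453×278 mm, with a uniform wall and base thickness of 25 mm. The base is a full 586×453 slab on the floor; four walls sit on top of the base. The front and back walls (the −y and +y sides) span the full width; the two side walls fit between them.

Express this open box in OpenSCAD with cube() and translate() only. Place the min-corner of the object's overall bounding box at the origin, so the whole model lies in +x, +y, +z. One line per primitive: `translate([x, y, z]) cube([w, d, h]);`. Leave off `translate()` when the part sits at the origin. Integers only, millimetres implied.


cube([586, 453, 25]);
translate([0, 0, 25]) cube([586, 25, 253]);
translate([0, 428, 25]) cube([586, 25, 253]);
translate([0, 25, 25]) cube([25, 403, 253]);
translate([561, 25, 25]) cube([25, 403, 253]);


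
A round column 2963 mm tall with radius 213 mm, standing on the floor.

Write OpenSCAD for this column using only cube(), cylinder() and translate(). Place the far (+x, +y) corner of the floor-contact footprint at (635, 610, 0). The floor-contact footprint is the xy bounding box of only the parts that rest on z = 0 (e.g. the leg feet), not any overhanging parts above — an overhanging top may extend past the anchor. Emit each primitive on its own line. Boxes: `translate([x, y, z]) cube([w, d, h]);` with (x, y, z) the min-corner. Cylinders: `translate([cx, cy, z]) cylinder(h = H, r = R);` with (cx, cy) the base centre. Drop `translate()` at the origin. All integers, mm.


translate([422, 397, 0]) cylinder(h = 2963, r = 213);


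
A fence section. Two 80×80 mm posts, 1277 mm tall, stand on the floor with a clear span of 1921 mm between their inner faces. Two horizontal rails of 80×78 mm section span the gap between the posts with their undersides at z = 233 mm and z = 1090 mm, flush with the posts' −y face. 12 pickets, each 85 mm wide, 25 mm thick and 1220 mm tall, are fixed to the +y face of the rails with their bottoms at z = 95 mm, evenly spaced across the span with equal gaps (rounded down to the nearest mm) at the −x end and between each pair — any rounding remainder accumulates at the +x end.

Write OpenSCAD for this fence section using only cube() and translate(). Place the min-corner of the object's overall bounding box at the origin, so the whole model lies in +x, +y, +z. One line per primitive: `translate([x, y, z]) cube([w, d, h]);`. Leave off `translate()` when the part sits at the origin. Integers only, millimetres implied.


cube([80, 80, 1277]);
translate([2001, 0, 0]) cube([80, 80, 1277]);
translate([80, 0, 233]) cube([1921, 80, 78]);
translate([80, 0, 1090]) cube([1921, 80, 78]);
translate([149, 80, 95]) cube([85, 25, 1220]);
translate([303, 80, 95]) cube([85, 25, 1220]);
translate([457, 80, 95]) cube([85, 25, 1220]);
translate([611, 80, 95]) cube([85, 25, 1220]);
translate([765, 80, 95]) cube([85, 25, 1220]);
translate([919, 80, 95]) cube([85, 25, 1220]);
translate([1073, 80, 95]) cube([85, 25, 1220]);
translate([1227, 80, 95]) cube([85, 25, 1220]);
translate([1381, 80, 95]) cube([85, 25, 1220]);
translate([1535, 80, 95]) cube([85, 25, 1220]);
translate([1689, 80, 95]) cube([85, 25, 1220]);
translate([1843, 80, 95]) cube([85, 25, 1220]);


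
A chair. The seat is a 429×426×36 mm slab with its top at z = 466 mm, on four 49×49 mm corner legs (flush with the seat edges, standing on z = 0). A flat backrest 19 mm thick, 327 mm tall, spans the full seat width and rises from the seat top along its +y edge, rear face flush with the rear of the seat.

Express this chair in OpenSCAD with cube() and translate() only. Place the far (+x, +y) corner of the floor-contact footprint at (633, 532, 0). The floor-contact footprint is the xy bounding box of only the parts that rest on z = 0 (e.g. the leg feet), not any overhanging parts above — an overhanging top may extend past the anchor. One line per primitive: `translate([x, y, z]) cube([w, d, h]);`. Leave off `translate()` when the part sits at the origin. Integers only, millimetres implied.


translate([204, 106, 430]) cube([429, 426, 36]);
translate([204, 106, 0]) cube([49, 49, 430]);
translate([584, 106, 0]) cube([49, 49, 430]);
translate([204, 483, 0]) cube([49, 49, 430]);
translate([584, 483, 0]) cube([49, 49, 430]);
translate([204, 513, 466]) cube([429, 19, 327]);


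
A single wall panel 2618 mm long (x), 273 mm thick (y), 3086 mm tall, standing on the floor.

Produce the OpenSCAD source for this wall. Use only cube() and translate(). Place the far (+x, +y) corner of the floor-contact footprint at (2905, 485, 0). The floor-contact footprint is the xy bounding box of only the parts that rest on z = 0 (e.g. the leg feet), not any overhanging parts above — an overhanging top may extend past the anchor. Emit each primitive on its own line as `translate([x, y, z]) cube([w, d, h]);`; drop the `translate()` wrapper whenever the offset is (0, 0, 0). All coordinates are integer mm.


translate([287, 212, 0]) cube([2618, 273, 3086]);


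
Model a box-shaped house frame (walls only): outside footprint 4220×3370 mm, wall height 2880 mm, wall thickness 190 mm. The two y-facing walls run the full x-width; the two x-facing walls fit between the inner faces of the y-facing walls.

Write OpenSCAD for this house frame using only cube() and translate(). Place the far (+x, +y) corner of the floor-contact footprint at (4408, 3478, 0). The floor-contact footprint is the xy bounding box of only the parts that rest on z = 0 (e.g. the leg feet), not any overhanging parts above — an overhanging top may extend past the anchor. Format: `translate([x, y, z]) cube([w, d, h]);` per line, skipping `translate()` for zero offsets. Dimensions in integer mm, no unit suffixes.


translate([188, 108, 0]) cube([4220, 190, 2880]);
translate([188, 3288, 0]) cube([4220, 190, 2880]);
translate([188, 298, 0]) cube([190, 2990, 2880]);
translate([4218, 298, 0]) cube([190, 2990, 2880]);


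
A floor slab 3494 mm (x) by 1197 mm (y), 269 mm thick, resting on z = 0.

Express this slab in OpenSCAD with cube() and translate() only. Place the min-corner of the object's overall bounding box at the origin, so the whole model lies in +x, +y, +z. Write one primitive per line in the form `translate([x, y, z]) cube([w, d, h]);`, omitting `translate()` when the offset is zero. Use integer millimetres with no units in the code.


cube([3494, 1197, 269]);


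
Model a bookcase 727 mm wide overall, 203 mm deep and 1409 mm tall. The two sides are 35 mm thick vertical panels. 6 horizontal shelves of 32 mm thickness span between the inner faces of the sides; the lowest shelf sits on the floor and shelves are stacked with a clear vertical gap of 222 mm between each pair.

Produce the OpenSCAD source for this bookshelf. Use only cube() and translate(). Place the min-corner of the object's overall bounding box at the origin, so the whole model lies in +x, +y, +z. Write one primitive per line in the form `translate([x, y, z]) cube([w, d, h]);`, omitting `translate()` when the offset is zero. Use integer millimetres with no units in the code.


cube([35, 203, 1409]);
translate([692, 0, 0]) cube([35, 203, 1409]);
translate([35, 0, 0]) cube([657, 203, 32]);
translate([35, 0, 254]) cube([657, 203, 32]);
translate([35, 0, 508]) cube([657, 203, 32]);
translate([35, 0, 762]) cube([657, 203, 32]);
translate([35, 0, 1016]) cube([657, 203, 32]);
translate([35, 0, 1270]) cube([657, 203, 32]);


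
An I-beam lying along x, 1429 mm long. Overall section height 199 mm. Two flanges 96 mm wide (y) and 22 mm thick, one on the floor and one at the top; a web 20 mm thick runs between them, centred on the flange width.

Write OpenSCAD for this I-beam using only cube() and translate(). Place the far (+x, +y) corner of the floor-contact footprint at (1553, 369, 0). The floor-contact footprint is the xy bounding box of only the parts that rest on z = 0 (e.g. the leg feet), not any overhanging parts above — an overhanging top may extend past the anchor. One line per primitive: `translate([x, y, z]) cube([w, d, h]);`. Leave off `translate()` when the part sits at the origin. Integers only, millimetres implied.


translate([124, 273, 0]) cube([1429, 96, 22]);
translate([124, 311, 22]) cube([1429, 20, 155]);
translate([124, 273, 177]) cube([1429, 96, 22]);


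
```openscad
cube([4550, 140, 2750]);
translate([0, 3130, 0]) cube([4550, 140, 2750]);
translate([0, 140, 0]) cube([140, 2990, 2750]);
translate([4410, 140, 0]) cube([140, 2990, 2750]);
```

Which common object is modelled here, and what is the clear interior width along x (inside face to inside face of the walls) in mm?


A house (or room) frame. The interior width is 4270 mm.

Four 2750 mm walls enclosing a rectangle with no floor or roof — a room or house frame. Outside width is 4550 mm and wall thickness is 140 mm, so the interior width is 4550 − 2 × 140 = 4270 mm.


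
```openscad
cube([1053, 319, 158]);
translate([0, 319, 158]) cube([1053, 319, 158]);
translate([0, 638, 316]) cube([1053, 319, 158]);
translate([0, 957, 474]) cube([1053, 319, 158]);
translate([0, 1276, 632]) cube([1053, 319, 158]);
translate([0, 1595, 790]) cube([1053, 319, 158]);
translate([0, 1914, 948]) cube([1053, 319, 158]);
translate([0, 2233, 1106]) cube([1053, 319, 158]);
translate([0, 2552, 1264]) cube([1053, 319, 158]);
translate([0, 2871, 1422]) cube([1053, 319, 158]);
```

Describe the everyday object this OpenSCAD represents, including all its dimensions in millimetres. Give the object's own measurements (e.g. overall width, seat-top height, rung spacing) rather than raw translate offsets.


A straight staircase of 10 solid steps. Each step is 1053 mm wide (x), 319 mm deep (y, the going) and 158 mm tall (the rise). The first step rests on the floor; each subsequent step sits one going further in +y and one rise higher in +z, directly behind and above the previous step with no overlap.


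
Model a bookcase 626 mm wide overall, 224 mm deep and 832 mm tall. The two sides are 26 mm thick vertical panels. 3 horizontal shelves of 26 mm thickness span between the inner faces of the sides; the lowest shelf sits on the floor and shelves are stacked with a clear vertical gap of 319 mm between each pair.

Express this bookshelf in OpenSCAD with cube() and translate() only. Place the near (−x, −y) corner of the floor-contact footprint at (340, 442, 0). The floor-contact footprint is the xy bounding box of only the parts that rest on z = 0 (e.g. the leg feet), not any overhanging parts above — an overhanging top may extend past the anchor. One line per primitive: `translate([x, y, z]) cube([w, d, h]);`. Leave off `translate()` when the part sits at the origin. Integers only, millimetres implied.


translate([340, 442, 0]) cube([26, 224, 832]);
translate([940, 442, 0]) cube([26, 224, 832]);
translate([366, 442, 0]) cube([574, 224, 26]);
translate([366, 442, 345]) cube([574, 224, 26]);
translate([366, 442, 690]) cube([574, 224, 26]);


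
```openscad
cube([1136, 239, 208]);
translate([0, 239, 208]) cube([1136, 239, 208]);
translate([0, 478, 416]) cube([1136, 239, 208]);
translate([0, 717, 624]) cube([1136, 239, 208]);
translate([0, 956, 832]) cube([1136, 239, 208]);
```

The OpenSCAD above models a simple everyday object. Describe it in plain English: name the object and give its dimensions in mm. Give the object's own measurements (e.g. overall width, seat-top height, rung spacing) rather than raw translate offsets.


A straight staircase of 5 solid steps. Each step is 1136 mm wide (x), 239 mm deep (y, the going) and 208 mm tall (the rise). The first step rests on the floor; each subsequent step sits one going further in +y and one rise higher in +z, directly behind and above the previous step with no overlap.


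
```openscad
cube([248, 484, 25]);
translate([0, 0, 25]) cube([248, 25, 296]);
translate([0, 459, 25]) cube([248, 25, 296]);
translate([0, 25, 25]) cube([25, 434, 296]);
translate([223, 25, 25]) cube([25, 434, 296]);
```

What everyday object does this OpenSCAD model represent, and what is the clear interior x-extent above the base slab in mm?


An open box. The internal width is 198 mm.

A 248×484 base slab with four walls standing on it — an open box. The base is 248 mm wide and the walls are 25 mm thick, so the internal width is 248 − 2 × 25 = 198 mm.


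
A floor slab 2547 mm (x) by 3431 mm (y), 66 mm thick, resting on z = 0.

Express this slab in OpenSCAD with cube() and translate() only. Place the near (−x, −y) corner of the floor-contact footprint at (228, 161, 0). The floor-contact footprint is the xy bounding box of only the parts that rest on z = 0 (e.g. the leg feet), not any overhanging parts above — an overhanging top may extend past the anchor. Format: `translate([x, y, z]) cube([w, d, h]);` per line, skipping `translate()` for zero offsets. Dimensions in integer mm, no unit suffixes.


translate([228, 161, 0]) cube([2547, 3431, 66]);


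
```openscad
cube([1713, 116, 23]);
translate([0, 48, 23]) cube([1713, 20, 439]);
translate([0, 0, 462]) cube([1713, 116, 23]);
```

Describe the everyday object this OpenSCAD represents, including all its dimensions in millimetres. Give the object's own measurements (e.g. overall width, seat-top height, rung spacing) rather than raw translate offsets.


An I-beam lying along x, 1713 mm long. Overall section height 485 mm. Two flanges 116 mm wide (y) and 23 mm thick, one on the floor and one at the top; a web 20 mm thick runs between them, centred on the flange width.


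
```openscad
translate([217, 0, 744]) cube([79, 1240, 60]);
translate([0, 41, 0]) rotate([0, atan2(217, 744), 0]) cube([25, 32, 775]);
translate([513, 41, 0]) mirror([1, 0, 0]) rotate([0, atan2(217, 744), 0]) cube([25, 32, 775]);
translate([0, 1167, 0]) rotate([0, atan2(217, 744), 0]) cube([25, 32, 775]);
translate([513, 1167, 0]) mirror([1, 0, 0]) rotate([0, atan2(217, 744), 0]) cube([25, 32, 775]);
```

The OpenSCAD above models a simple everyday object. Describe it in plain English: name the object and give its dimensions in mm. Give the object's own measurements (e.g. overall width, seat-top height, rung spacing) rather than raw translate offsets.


A sawhorse. A 79×1240×60 mm beam (x, y, z) sits on two A-frame leg pairs. Each pair is two raked legs of 25×32 mm section (32 mm along y) splaying symmetrically in x. Each leg rises 744 mm vertically over 217 mm of horizontal reach and is 775 mm long along its own axis. Every leg's outer bottom edge rests on the floor and its outer top edge meets a bottom edge of the beam — the left legs (tilting toward +x) meet the beam's −x bottom edge, the right legs (their mirror images, tilting toward −x) meet its +x bottom edge — so the leg tops tuck under the beam, the beam's underside is 744 mm above the floor, and the feet are 513 mm apart outside-to-outside with the beam centred between them. The two leg pairs are set in 41 mm from either end of the beam.


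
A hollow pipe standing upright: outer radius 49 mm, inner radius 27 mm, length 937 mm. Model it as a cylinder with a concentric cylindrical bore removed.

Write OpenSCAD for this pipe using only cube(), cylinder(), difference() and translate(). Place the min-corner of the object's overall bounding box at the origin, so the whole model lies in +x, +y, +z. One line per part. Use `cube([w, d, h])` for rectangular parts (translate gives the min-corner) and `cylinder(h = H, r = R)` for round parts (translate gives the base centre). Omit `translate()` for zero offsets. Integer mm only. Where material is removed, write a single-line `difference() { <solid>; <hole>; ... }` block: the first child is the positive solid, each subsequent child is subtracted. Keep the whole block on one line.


difference() { translate([49, 49, 0]) cylinder(h = 937, r = 49); translate([49, 49, 0]) cylinder(h = 937, r = 27); }


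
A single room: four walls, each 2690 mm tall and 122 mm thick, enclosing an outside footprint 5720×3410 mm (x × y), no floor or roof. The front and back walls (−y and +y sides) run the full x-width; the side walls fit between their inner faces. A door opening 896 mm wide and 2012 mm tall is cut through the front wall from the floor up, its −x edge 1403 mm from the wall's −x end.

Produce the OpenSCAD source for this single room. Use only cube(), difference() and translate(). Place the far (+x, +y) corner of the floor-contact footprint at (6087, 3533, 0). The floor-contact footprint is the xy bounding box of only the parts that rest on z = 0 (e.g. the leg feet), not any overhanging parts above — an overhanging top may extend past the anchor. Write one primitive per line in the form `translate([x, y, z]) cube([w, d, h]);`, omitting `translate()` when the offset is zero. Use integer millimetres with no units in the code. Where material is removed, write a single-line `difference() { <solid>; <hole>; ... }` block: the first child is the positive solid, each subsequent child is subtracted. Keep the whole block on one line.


difference() { translate([367, 123, 0]) cube([5720, 122, 2690]); translate([1770, 123, 0]) cube([896, 122, 2012]); }
translate([367, 3411, 0]) cube([5720, 122, 2690]);
translate([367, 245, 0]) cube([122, 3166, 2690]);
translate([5965, 245, 0]) cube([122, 3166, 2690]);


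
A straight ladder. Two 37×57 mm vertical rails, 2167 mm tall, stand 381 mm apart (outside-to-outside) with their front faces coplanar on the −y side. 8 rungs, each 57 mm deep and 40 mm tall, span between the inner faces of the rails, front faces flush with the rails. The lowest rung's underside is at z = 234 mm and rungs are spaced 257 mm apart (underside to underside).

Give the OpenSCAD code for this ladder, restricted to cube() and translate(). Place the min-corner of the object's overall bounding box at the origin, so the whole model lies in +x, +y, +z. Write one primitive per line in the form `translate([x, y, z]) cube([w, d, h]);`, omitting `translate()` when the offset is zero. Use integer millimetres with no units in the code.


cube([37, 57, 2167]);
translate([344, 0, 0]) cube([37, 57, 2167]);
translate([37, 0, 234]) cube([307, 57, 40]);
translate([37, 0, 491]) cube([307, 57, 40]);
translate([37, 0, 748]) cube([307, 57, 40]);
translate([37, 0, 1005]) cube([307, 57, 40]);
translate([37, 0, 1262]) cube([307, 57, 40]);
translate([37, 0, 1519]) cube([307, 57, 40]);
translate([37, 0, 1776]) cube([307, 57, 40]);
translate([37, 0, 2033]) cube([307, 57, 40]);


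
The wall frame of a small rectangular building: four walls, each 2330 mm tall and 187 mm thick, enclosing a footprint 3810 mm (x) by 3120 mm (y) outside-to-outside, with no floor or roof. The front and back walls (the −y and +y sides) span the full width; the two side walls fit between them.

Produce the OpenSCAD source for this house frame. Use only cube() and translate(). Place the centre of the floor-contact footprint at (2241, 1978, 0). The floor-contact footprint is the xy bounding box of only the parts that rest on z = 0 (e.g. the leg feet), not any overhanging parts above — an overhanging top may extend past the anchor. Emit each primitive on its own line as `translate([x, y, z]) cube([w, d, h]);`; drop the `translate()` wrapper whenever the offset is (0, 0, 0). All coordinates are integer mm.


translate([336, 418, 0]) cube([3810, 187, 2330]);
translate([336, 3351, 0]) cube([3810, 187, 2330]);
translate([336, 605, 0]) cube([187, 2746, 2330]);
translate([3959, 605, 0]) cube([187, 2746, 2330]);


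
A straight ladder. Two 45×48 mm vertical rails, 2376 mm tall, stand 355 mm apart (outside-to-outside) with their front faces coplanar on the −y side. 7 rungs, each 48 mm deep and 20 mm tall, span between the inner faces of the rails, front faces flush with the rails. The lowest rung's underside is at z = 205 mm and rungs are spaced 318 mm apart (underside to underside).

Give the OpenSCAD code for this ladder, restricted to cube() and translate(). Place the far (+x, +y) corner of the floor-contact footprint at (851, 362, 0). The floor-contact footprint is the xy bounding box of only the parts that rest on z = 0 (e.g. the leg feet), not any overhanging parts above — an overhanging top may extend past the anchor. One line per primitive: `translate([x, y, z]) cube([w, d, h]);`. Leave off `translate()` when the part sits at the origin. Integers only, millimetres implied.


translate([496, 314, 0]) cube([45, 48, 2376]);
translate([806, 314, 0]) cube([45, 48, 2376]);
translate([541, 314, 205]) cube([265, 48, 20]);
translate([541, 314, 523]) cube([265, 48, 20]);
translate([541, 314, 841]) cube([265, 48, 20]);
translate([541, 314, 1159]) cube([265, 48, 20]);
translate([541, 314, 1477]) cube([265, 48, 20]);
translate([541, 314, 1795]) cube([265, 48, 20]);
translate([541, 314, 2113]) cube([265, 48, 20]);


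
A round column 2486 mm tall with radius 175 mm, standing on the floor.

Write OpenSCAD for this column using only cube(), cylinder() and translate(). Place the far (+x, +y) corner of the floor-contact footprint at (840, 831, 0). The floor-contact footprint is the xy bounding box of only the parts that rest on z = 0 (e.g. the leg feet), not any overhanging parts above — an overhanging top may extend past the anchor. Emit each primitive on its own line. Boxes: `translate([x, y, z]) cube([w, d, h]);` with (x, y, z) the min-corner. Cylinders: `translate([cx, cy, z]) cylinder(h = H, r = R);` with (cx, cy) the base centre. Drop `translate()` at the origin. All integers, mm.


translate([665, 656, 0]) cylinder(h = 2486, r = 175);


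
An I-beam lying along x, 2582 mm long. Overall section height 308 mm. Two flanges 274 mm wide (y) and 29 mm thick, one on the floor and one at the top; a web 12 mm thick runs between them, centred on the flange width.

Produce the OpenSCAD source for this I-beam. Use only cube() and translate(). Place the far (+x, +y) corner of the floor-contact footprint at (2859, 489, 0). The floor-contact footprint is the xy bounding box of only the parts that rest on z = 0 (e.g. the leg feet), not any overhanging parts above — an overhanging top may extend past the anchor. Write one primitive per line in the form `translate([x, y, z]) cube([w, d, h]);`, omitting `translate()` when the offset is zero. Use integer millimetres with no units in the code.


translate([277, 215, 0]) cube([2582, 274, 29]);
translate([277, 346, 29]) cube([2582, 12, 250]);
translate([277, 215, 279]) cube([2582, 274, 29]);


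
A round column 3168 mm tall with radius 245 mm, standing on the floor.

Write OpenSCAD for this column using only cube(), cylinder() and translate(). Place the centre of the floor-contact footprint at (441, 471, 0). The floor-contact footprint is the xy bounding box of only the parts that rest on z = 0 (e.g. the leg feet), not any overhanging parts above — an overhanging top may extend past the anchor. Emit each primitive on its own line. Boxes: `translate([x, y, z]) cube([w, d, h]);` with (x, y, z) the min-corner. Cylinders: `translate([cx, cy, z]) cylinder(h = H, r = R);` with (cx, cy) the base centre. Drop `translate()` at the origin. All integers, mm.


translate([441, 471, 0]) cylinder(h = 3168, r = 245);


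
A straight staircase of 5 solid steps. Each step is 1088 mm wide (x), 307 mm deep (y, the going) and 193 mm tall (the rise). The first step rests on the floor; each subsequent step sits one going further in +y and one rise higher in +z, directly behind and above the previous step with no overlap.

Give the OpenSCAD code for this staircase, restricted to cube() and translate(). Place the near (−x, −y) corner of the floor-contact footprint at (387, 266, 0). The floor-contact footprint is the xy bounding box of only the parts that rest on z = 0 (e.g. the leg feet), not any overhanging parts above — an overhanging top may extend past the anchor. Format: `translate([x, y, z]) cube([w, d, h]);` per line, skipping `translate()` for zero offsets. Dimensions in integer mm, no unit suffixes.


translate([387, 266, 0]) cube([1088, 307, 193]);
translate([387, 573, 193]) cube([1088, 307, 193]);
translate([387, 880, 386]) cube([1088, 307, 193]);
translate([387, 1187, 579]) cube([1088, 307, 193]);
translate([387, 1494, 772]) cube([1088, 307, 193]);


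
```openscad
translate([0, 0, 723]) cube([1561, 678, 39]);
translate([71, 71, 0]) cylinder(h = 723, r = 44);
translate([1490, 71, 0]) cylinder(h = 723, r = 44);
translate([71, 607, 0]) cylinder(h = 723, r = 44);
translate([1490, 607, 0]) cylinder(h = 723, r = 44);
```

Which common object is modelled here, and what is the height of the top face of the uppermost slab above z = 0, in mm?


A table. The table height is 762 mm.

A 1561×678×39 slab sits at z = 723 on four Ø88 mm round legs — a table. The top surface is at 723 + 39 = 762 mm.


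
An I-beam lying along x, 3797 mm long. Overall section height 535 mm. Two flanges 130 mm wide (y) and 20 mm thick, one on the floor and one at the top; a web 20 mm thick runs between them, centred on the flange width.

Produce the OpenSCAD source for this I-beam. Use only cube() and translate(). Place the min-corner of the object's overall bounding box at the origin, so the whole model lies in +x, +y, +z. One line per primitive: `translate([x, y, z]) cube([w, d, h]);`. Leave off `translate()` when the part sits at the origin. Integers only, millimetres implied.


cube([3797, 130, 20]);
translate([0, 55, 20]) cube([3797, 20, 495]);
translate([0, 0, 515]) cube([3797, 130, 20]);


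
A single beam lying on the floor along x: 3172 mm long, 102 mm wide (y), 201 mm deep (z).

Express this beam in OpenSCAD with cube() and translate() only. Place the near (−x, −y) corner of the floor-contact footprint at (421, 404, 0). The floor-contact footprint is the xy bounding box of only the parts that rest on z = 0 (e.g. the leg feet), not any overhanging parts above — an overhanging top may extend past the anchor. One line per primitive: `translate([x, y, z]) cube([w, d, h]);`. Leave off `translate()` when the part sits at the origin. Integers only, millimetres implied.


translate([421, 404, 0]) cube([3172, 102, 201]);


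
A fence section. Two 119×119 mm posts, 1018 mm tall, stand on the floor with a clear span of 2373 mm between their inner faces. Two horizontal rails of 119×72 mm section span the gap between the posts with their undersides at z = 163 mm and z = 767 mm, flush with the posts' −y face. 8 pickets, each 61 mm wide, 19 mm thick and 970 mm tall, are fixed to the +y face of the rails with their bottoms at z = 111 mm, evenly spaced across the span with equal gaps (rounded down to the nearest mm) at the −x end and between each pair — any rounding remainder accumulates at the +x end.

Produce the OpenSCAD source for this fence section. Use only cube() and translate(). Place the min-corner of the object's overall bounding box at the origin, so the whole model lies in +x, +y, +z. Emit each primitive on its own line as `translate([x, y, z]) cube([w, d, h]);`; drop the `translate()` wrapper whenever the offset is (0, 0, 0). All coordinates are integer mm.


cube([119, 119, 1018]);
translate([2492, 0, 0]) cube([119, 119, 1018]);
translate([119, 0, 163]) cube([2373, 119, 72]);
translate([119, 0, 767]) cube([2373, 119, 72]);
translate([328, 119, 111]) cube([61, 19, 970]);
translate([598, 119, 111]) cube([61, 19, 970]);
translate([868, 119, 111]) cube([61, 19, 970]);
translate([1138, 119, 111]) cube([61, 19, 970]);
translate([1408, 119, 111]) cube([61, 19, 970]);
translate([1678, 119, 111]) cube([61, 19, 970]);
translate([1948, 119, 111]) cube([61, 19, 970]);
translate([2218, 119, 111]) cube([61, 19, 970]);


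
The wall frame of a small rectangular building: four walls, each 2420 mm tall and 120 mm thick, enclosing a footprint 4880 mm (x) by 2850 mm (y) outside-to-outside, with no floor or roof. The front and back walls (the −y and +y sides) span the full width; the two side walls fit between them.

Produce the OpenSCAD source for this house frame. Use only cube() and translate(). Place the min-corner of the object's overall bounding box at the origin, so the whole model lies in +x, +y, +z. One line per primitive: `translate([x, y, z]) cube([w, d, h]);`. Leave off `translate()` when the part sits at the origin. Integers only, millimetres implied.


cube([4880, 120, 2420]);
translate([0, 2730, 0]) cube([4880, 120, 2420]);
translate([0, 120, 0]) cube([120, 2610, 2420]);
translate([4760, 120, 0]) cube([120, 2610, 2420]);


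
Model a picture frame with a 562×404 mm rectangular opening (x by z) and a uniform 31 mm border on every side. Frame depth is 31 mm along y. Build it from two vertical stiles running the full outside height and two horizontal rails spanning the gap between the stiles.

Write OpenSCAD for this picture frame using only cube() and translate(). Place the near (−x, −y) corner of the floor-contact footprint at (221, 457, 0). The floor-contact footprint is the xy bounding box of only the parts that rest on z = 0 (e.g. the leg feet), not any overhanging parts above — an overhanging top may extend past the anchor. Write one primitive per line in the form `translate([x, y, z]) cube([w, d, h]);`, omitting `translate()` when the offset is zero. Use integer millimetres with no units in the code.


translate([221, 457, 0]) cube([31, 31, 466]);
translate([814, 457, 0]) cube([31, 31, 466]);
translate([252, 457, 0]) cube([562, 31, 31]);
translate([252, 457, 435]) cube([562, 31, 31]);


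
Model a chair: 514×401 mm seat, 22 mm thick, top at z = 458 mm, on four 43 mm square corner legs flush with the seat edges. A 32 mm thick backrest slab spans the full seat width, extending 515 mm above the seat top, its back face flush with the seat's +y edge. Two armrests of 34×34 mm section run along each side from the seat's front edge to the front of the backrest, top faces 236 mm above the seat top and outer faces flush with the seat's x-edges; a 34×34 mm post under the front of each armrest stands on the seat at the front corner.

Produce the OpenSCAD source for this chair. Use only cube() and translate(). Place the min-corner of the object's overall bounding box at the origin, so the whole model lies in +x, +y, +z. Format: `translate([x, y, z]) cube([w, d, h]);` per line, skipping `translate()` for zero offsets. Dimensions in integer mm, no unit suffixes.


// leg_h = 458 - 22 = 436
// arm post h = 236 - 34 = 202
translate([0, 0, 436]) cube([514, 401, 22]);
cube([43, 43, 436]);
translate([471, 0, 0]) cube([43, 43, 436]);
translate([0, 358, 0]) cube([43, 43, 436]);
translate([471, 358, 0]) cube([43, 43, 436]);
translate([0, 369, 458]) cube([514, 32, 515]);
translate([0, 0, 660]) cube([34, 369, 34]);
translate([480, 0, 660]) cube([34, 369, 34]);
translate([0, 0, 458]) cube([34, 34, 202]);
translate([480, 0, 458]) cube([34, 34, 202]);


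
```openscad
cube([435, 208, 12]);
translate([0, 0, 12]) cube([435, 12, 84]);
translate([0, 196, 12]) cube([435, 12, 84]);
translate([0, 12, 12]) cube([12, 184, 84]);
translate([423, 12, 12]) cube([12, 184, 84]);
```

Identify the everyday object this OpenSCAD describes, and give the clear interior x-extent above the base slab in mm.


An open box. The internal width is 411 mm.

A 435×208 base slab with four walls standing on it — an open box. The base is 435 mm wide and the walls are 12 mm thick, so the internal width is 435 − 2 × 12 = 411 mm.


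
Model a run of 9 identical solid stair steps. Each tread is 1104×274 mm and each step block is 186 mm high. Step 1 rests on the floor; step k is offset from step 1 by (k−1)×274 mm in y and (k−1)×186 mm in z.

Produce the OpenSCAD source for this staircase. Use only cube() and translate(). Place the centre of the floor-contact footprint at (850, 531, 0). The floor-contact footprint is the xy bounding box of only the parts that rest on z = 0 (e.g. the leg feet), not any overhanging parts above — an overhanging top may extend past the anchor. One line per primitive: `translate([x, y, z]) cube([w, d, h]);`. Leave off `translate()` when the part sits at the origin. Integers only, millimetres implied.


translate([298, 394, 0]) cube([1104, 274, 186]);
translate([298, 668, 186]) cube([1104, 274, 186]);
translate([298, 942, 372]) cube([1104, 274, 186]);
translate([298, 1216, 558]) cube([1104, 274, 186]);
translate([298, 1490, 744]) cube([1104, 274, 186]);
translate([298, 1764, 930]) cube([1104, 274, 186]);
translate([298, 2038, 1116]) cube([1104, 274, 186]);
translate([298, 2312, 1302]) cube([1104, 274, 186]);
translate([298, 2586, 1488]) cube([1104, 274, 186]);


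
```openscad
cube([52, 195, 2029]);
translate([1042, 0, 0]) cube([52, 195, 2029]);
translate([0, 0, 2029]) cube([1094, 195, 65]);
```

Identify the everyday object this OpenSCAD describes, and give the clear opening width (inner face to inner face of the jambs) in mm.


A door frame. The clear opening width is 990 mm.

Two 2029 mm tall posts with a header on top — a door frame. The left jamb is 52 mm wide at x = 0; the right jamb starts at x = 1042. The clear opening is 1042 − 52 = 990 mm.


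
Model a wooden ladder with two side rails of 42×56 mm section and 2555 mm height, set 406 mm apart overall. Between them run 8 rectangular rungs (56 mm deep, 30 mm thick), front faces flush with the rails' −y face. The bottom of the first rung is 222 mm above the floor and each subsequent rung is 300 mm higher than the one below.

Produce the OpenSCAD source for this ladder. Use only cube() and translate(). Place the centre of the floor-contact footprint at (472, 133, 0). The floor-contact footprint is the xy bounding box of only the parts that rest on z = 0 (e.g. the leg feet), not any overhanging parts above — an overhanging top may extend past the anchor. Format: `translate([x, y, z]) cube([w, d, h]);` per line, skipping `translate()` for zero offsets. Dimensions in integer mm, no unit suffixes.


translate([269, 105, 0]) cube([42, 56, 2555]);
translate([633, 105, 0]) cube([42, 56, 2555]);
translate([311, 105, 222]) cube([322, 56, 30]);
translate([311, 105, 522]) cube([322, 56, 30]);
translate([311, 105, 822]) cube([322, 56, 30]);
translate([311, 105, 1122]) cube([322, 56, 30]);
translate([311, 105, 1422]) cube([322, 56, 30]);
translate([311, 105, 1722]) cube([322, 56, 30]);
translate([311, 105, 2022]) cube([322, 56, 30]);
translate([311, 105, 2322]) cube([322, 56, 30]);


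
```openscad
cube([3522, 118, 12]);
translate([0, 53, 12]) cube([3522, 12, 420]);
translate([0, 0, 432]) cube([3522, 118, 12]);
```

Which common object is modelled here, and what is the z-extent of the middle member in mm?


An I-beam. The web height is 420 mm.

Two wide flanges with a thin centred web — an I-beam. Overall 444 mm minus two 12 mm flanges gives a web of 444 − 2·12 = 420 mm.


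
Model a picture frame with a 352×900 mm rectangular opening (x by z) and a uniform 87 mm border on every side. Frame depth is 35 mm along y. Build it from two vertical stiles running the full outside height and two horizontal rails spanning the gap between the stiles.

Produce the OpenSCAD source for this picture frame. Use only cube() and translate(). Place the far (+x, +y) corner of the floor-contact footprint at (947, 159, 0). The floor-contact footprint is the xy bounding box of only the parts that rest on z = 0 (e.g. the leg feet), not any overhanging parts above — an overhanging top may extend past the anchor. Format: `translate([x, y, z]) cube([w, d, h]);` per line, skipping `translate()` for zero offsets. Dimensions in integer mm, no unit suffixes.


translate([421, 124, 0]) cube([87, 35, 1074]);
translate([860, 124, 0]) cube([87, 35, 1074]);
translate([508, 124, 0]) cube([352, 35, 87]);
translate([508, 124, 987]) cube([352, 35, 87]);
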